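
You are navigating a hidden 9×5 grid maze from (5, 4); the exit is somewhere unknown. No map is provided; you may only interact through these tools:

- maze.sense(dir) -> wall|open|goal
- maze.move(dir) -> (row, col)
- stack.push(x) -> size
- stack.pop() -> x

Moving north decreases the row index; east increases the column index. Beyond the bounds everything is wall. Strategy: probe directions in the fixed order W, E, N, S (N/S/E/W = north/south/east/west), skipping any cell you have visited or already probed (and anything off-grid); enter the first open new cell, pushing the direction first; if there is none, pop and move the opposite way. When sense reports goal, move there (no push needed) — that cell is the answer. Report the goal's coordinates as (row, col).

Act: maze.sense[west]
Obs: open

Act: stack.push[west]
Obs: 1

Act: maze.move[west]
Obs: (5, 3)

Act: maze.sense[west]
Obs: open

Act: stack.push[west]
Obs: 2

Act: maze.move[west]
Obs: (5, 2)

Act: maze.sense[west]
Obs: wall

Act: maze.sense[north]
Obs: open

Act: stack.push[north]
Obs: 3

Act: maze.move[north]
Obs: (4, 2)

Act: maze.sense[west]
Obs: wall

Act: maze.sense[east]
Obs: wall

Act: maze.sense[north]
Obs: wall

Act: stack.pop[]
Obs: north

Act: maze.move[south]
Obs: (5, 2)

Act: maze.sense[south]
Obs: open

Act: stack.push[south]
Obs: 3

Act: maze.move[south]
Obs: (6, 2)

Act: maze.sense[west]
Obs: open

Act: stack.push[west]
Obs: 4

Act: maze.move[west]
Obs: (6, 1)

Act: maze.sense[west]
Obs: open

Act: stack.push[west]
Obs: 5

Act: maze.move[west]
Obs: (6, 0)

Act: maze.sense[north]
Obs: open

Act: stack.push[north]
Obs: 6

Act: maze.move[north]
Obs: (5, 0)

Act: maze.sense[north]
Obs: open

Act: stack.push[north]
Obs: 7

Act: maze.move[north]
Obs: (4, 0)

Act: maze.sense[north]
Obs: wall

Act: stack.pop[]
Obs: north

Act: maze.move[south]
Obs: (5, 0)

Act: stack.pop[]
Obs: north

Act: maze.move[south]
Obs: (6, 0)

Act: maze.sense[south]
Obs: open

Act: stack.push[south]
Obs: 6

Act: maze.move[south]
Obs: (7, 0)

Act: maze.sense[east]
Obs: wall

Act: maze.sense[south]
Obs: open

Act: stack.push[south]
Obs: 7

Act: maze.move[south]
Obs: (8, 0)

Act: maze.sense[east]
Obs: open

Act: stack.push[east]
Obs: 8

Act: maze.move[east]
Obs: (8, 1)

Act: maze.sense[east]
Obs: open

Act: stack.push[east]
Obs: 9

Act: maze.move[east]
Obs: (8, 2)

Act: maze.sense[east]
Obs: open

Act: stack.push[east]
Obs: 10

Act: maze.move[east]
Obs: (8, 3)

Act: maze.sense[east]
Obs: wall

Act: maze.sense[north]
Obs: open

Act: stack.push[north]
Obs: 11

Act: maze.move[north]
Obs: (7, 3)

Act: maze.sense[west]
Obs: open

Act: stack.push[west]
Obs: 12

Act: maze.move[west]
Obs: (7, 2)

Act: stack.pop[]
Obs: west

Act: maze.move[east]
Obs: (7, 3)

Act: maze.sense[east]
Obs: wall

Act: maze.sense[north]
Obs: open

Act: stack.push[north]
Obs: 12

Act: maze.move[north]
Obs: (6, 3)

Act: maze.sense[east]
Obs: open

Act: stack.push[east]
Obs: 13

Act: maze.move[east]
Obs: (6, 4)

Act: stack.pop[]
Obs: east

Act: maze.move[west]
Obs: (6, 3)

Act: stack.pop[]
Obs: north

Act: maze.move[south]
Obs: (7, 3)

Act: stack.pop[]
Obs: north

Act: maze.move[south]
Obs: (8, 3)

Act: stack.pop[]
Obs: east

Act: maze.move[west]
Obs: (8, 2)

Act: stack.pop[]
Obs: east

Act: maze.move[west]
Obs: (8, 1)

Act: stack.pop[]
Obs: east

Act: maze.move[west]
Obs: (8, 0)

Act: stack.pop[]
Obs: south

Act: maze.move[north]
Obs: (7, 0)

Act: stack.pop[]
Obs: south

Act: maze.move[north]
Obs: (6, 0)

Act: stack.pop[]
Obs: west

Act: maze.move[east]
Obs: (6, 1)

Act: stack.pop[]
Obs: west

Act: maze.move[east]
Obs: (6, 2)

Act: stack.pop[]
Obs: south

Act: maze.move[north]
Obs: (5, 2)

Act: stack.pop[]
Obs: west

Act: maze.move[east]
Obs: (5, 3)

Act: stack.pop[]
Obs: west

Act: maze.move[east]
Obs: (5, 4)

Act: maze.sense[north]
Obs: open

Act: stack.push[north]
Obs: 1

Act: maze.move[north]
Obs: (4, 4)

Act: maze.sense[north]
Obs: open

Act: stack.push[north]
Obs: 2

Act: maze.move[north]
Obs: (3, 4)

Act: maze.sense[west]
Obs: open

Act: stack.push[west]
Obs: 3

Act: maze.move[west]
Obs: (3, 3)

Act: maze.sense[north]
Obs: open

Act: stack.push[north]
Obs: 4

Act: maze.move[north]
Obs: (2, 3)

Act: maze.sense[west]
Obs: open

Act: stack.push[west]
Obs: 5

Act: maze.move[west]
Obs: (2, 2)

Act: maze.sense[west]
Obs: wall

Act: maze.sense[north]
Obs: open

Act: stack.push[north]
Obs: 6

Act: maze.move[north]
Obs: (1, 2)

Act: maze.sense[west]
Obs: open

Act: stack.push[west]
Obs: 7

Act: maze.move[west]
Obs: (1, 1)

Act: maze.sense[west]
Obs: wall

Act: maze.sense[north]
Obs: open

Act: stack.push[north]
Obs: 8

Act: maze.move[north]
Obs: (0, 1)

Act: maze.sense[west]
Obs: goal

Act: maze.move[west]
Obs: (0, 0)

Answer: (0, 0)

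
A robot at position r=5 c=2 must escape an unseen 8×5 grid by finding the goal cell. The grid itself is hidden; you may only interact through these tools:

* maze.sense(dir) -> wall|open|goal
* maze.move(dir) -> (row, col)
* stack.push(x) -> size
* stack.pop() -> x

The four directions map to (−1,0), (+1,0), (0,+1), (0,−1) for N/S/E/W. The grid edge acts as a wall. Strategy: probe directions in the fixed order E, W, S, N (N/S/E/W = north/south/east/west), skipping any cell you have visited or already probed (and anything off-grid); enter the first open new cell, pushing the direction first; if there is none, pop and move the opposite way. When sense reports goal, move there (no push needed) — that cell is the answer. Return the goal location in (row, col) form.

% maze.sense dir: east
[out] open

% stack.push x: east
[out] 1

% maze.move dir: east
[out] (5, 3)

% maze.sense dir: east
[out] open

% stack.push x: east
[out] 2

% maze.move dir: east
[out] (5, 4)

% maze.sense dir: south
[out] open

% stack.push x: south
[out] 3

% maze.move dir: south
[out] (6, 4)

% maze.sense dir: west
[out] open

% stack.push x: west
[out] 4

% maze.move dir: west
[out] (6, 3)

% maze.sense dir: west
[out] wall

% maze.sense dir: south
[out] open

% stack.push x: south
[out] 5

% maze.move dir: south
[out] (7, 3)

% maze.sense dir: east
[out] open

% stack.push x: east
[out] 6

% maze.move dir: east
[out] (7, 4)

% stack.pop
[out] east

% maze.move dir: west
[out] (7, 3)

% maze.sense dir: west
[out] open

% stack.push x: west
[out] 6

% maze.move dir: west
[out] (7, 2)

% maze.sense dir: west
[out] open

% stack.push x: west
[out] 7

% maze.move dir: west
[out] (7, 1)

% maze.sense dir: west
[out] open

% stack.push x: west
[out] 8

% maze.move dir: west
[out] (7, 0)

% maze.sense dir: north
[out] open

% stack.push x: north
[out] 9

% maze.move dir: north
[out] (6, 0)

% maze.sense dir: east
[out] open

% stack.push x: east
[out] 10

% maze.move dir: east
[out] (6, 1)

% maze.sense dir: north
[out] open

% stack.push x: north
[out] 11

% maze.move dir: north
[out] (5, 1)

% maze.sense dir: west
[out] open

% stack.push x: west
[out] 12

% maze.move dir: west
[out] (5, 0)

% maze.sense dir: north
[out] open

% stack.push x: north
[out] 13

% maze.move dir: north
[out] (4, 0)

% maze.sense dir: east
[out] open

% stack.push x: east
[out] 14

% maze.move dir: east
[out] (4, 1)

% maze.sense dir: east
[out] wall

% maze.sense dir: north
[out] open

% stack.push x: north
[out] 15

% maze.move dir: north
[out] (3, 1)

% maze.sense dir: east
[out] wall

% maze.sense dir: west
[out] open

% stack.push x: west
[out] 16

% maze.move dir: west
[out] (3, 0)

% maze.sense dir: north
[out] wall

% stack.pop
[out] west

% maze.move dir: east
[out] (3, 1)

% maze.sense dir: north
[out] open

% stack.push x: north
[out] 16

% maze.move dir: north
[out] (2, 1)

% maze.sense dir: east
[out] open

% stack.push x: east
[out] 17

% maze.move dir: east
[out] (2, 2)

% maze.sense dir: east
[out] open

% stack.push x: east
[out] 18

% maze.move dir: east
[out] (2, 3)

% maze.sense dir: east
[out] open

% stack.push x: east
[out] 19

% maze.move dir: east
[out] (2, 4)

% maze.sense dir: south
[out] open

% stack.push x: south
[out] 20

% maze.move dir: south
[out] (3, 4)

% maze.sense dir: west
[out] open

% stack.push x: west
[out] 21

% maze.move dir: west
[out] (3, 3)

% maze.sense dir: south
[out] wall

% stack.pop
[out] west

% maze.move dir: east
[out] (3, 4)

% maze.sense dir: south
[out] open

% stack.push x: south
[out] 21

% maze.move dir: south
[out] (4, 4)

% stack.pop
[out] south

% maze.move dir: north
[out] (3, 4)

% stack.pop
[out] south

% maze.move dir: north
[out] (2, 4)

% maze.sense dir: north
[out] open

% stack.push x: north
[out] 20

% maze.move dir: north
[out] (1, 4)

% maze.sense dir: west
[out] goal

% maze.move dir: west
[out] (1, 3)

Answer: (1, 3)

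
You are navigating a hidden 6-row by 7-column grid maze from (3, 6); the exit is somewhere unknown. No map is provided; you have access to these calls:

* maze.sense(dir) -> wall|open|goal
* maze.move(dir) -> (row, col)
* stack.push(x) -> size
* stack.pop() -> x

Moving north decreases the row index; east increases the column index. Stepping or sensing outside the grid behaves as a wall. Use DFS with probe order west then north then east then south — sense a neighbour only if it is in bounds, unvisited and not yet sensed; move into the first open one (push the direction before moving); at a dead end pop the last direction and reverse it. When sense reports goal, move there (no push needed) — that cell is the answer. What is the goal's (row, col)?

// 1. maze.sense(dir→west) : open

// 2. stack.push(x→west) : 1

// 3. maze.move(dir→west) : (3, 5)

// 4. maze.sense(dir→west) : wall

// 5. maze.sense(dir→north) : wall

// 6. maze.sense(dir→south) : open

// 7. stack.push(x→south) : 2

// 8. maze.move(dir→south) : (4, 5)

// 9. maze.sense(dir→west) : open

// 10. stack.push(x→west) : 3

// 11. maze.move(dir→west) : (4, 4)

// 12. maze.sense(dir→west) : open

// 13. stack.push(x→west) : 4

// 14. maze.move(dir→west) : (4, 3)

// 15. maze.sense(dir→west) : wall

// 16. maze.sense(dir→north) : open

// 17. stack.push(x→north) : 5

// 18. maze.move(dir→north) : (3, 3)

// 19. maze.sense(dir→west) : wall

// 20. maze.sense(dir→north) : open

// 21. stack.push(x→north) : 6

// 22. maze.move(dir→north) : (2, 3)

// 23. maze.sense(dir→west) : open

// 24. stack.push(x→west) : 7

// 25. maze.move(dir→west) : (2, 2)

// 26. maze.sense(dir→west) : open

// 27. stack.push(x→west) : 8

// 28. maze.move(dir→west) : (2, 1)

// 29. maze.sense(dir→west) : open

// 30. stack.push(x→west) : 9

// 31. maze.move(dir→west) : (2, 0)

// 32. maze.sense(dir→north) : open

// 33. stack.push(x→north) : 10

// 34. maze.move(dir→north) : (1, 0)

// 35. maze.sense(dir→north) : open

// 36. stack.push(x→north) : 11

// 37. maze.move(dir→north) : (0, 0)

// 38. maze.sense(dir→east) : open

// 39. stack.push(x→east) : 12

// 40. maze.move(dir→east) : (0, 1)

// 41. maze.sense(dir→east) : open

// 42. stack.push(x→east) : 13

// 43. maze.move(dir→east) : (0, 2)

// 44. maze.sense(dir→east) : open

// 45. stack.push(x→east) : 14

// 46. maze.move(dir→east) : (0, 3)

// 47. maze.sense(dir→east) : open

// 48. stack.push(x→east) : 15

// 49. maze.move(dir→east) : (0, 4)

// 50. maze.sense(dir→east) : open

// 51. stack.push(x→east) : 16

// 52. maze.move(dir→east) : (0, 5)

// 53. maze.sense(dir→east) : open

// 54. stack.push(x→east) : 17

// 55. maze.move(dir→east) : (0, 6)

// 56. maze.sense(dir→south) : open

// 57. stack.push(x→south) : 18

// 58. maze.move(dir→south) : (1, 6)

// 59. maze.sense(dir→west) : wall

// 60. maze.sense(dir→south) : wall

// 61. stack.pop() : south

// 62. maze.move(dir→north) : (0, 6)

// 63. stack.pop() : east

// 64. maze.move(dir→west) : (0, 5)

// 65. stack.pop() : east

// 66. maze.move(dir→west) : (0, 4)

// 67. maze.sense(dir→south) : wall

// 68. stack.pop() : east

// 69. maze.move(dir→west) : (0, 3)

// 70. maze.sense(dir→south) : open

// 71. stack.push(x→south) : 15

// 72. maze.move(dir→south) : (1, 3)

// 73. maze.sense(dir→west) : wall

// 74. stack.pop() : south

// 75. maze.move(dir→north) : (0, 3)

// 76. stack.pop() : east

// 77. maze.move(dir→west) : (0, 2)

// 78. stack.pop() : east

// 79. maze.move(dir→west) : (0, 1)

// 80. maze.sense(dir→south) : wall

// 81. stack.pop() : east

// 82. maze.move(dir→west) : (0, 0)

// 83. stack.pop() : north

// 84. maze.move(dir→south) : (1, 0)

// 85. stack.pop() : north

// 86. maze.move(dir→south) : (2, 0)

// 87. maze.sense(dir→south) : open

// 88. stack.push(x→south) : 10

// 89. maze.move(dir→south) : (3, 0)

// 90. maze.sense(dir→east) : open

// 91. stack.push(x→east) : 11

// 92. maze.move(dir→east) : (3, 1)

// 93. maze.sense(dir→south) : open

// 94. stack.push(x→south) : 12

// 95. maze.move(dir→south) : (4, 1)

// 96. maze.sense(dir→west) : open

// 97. stack.push(x→west) : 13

// 98. maze.move(dir→west) : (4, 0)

// 99. maze.sense(dir→south) : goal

// 100. maze.move(dir→south) : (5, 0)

Answer: (5, 0)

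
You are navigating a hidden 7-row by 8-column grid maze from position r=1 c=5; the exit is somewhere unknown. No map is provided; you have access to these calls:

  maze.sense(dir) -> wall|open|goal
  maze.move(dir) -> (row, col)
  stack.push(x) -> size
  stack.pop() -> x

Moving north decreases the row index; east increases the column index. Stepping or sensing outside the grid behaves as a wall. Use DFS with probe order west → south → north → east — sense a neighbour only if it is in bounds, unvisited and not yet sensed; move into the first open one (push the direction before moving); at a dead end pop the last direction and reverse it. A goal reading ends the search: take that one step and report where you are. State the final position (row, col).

Next I call maze.sense using dir=west, and observe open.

I use stack.push using x=west, giving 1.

Using maze.move using dir=west, and see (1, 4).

I run maze.sense using dir=west, → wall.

I run maze.sense using dir=south, : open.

Using stack.push using x=south, and see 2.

I call maze.move using dir=south, and see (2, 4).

Calling maze.sense using dir=west, yielding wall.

Next I call maze.sense using dir=south, and observe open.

I invoke stack.push using x=south, yielding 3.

Using maze.move using dir=south, and get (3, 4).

I use maze.sense using dir=west, and observe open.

I run stack.push using x=west, — result: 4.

I try maze.move using dir=west, : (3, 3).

I call maze.sense using dir=west, and get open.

Now I run stack.push using x=west, and get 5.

Next I call maze.move using dir=west, and see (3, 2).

I use maze.sense using dir=west, and observe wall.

Using maze.sense using dir=south, giving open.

I invoke stack.push using x=south, which returns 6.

I invoke maze.move using dir=south, yielding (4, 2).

I use maze.sense using dir=west, → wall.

I call maze.sense using dir=south, — result: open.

I invoke stack.push using x=south, — result: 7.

Invoking maze.move using dir=south, and get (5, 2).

Then maze.sense using dir=west, and get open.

Using stack.push using x=west, : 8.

Invoking maze.move using dir=west, and observe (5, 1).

Calling maze.sense using dir=west, and observe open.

I use stack.push using x=west, giving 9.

Then maze.move using dir=west, giving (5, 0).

Now I run maze.sense using dir=south, and observe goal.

I invoke maze.move using dir=south, giving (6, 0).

Answer: (6, 0)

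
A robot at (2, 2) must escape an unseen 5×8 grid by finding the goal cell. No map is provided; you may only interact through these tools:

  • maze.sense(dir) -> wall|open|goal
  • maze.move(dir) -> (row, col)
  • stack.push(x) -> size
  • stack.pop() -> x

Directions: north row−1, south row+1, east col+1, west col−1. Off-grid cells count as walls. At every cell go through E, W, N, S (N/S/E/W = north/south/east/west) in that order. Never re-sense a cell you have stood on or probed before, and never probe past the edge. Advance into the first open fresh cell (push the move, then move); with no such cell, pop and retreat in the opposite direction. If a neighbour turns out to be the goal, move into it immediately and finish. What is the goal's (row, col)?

CALL sense[dir: east]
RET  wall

CALL sense[dir: west]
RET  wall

CALL sense[dir: north]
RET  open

CALL push[x: north]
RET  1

CALL move[dir: north]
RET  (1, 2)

CALL sense[dir: east]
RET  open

CALL push[x: east]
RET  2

CALL move[dir: east]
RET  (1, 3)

CALL sense[dir: east]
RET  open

CALL push[x: east]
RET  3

CALL move[dir: east]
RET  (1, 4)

CALL sense[dir: east]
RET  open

CALL push[x: east]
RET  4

CALL move[dir: east]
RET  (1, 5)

CALL sense[dir: east]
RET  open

CALL push[x: east]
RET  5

CALL move[dir: east]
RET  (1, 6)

CALL sense[dir: east]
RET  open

CALL push[x: east]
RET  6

CALL move[dir: east]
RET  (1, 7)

CALL sense[dir: north]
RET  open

CALL push[x: north]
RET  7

CALL move[dir: north]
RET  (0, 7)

CALL sense[dir: west]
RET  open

CALL push[x: west]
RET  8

CALL move[dir: west]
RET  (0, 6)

CALL sense[dir: west]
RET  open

CALL push[x: west]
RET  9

CALL move[dir: west]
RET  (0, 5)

CALL sense[dir: west]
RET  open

CALL push[x: west]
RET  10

CALL move[dir: west]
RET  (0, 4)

CALL sense[dir: west]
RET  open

CALL push[x: west]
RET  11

CALL move[dir: west]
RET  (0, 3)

CALL sense[dir: west]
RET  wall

CALL pop[]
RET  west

CALL move[dir: east]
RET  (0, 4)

CALL pop[]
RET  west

CALL move[dir: east]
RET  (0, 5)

CALL pop[]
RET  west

CALL move[dir: east]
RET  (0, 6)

CALL pop[]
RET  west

CALL move[dir: east]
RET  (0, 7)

CALL pop[]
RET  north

CALL move[dir: south]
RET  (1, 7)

CALL sense[dir: south]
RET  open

CALL push[x: south]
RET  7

CALL move[dir: south]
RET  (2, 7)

CALL sense[dir: west]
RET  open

CALL push[x: west]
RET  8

CALL move[dir: west]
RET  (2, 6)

CALL sense[dir: west]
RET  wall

CALL sense[dir: south]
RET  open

CALL push[x: south]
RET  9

CALL move[dir: south]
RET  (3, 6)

CALL sense[dir: east]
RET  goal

CALL move[dir: east]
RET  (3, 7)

Answer: (3, 7)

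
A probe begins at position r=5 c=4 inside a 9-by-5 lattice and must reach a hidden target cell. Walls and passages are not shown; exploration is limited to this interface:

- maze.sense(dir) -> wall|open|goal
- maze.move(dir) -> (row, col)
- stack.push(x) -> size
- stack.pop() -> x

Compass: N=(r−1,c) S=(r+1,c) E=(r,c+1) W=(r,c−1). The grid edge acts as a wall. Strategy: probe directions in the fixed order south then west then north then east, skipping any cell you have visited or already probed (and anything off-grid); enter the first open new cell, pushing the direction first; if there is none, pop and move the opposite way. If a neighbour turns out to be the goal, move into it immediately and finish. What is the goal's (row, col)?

CALL maze.sense[dir: south]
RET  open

CALL stack.push[x: south]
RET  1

CALL maze.move[dir: south]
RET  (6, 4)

CALL maze.sense[dir: south]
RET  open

CALL stack.push[x: south]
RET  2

CALL maze.move[dir: south]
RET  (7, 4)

CALL maze.sense[dir: south]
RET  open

CALL stack.push[x: south]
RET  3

CALL maze.move[dir: south]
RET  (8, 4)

CALL maze.sense[dir: west]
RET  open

CALL stack.push[x: west]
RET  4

CALL maze.move[dir: west]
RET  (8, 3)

CALL maze.sense[dir: west]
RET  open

CALL stack.push[x: west]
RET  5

CALL maze.move[dir: west]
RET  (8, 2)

CALL maze.sense[dir: west]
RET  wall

CALL maze.sense[dir: north]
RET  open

CALL stack.push[x: north]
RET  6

CALL maze.move[dir: north]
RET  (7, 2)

CALL maze.sense[dir: west]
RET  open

CALL stack.push[x: west]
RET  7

CALL maze.move[dir: west]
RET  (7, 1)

CALL maze.sense[dir: west]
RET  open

CALL stack.push[x: west]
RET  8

CALL maze.move[dir: west]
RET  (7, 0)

CALL maze.sense[dir: south]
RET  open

CALL stack.push[x: south]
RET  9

CALL maze.move[dir: south]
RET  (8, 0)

CALL stack.pop[]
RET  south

CALL maze.move[dir: north]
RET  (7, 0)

CALL maze.sense[dir: north]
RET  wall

CALL stack.pop[]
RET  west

CALL maze.move[dir: east]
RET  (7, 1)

CALL maze.sense[dir: north]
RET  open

CALL stack.push[x: north]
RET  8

CALL maze.move[dir: north]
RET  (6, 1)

CALL maze.sense[dir: north]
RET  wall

CALL maze.sense[dir: east]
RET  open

CALL stack.push[x: east]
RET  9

CALL maze.move[dir: east]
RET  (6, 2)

CALL maze.sense[dir: north]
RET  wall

CALL maze.sense[dir: east]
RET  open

CALL stack.push[x: east]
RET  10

CALL maze.move[dir: east]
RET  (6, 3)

CALL maze.sense[dir: south]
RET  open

CALL stack.push[x: south]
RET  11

CALL maze.move[dir: south]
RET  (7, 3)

CALL stack.pop[]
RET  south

CALL maze.move[dir: north]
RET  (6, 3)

CALL maze.sense[dir: north]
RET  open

CALL stack.push[x: north]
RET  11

CALL maze.move[dir: north]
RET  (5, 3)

CALL maze.sense[dir: north]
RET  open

CALL stack.push[x: north]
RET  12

CALL maze.move[dir: north]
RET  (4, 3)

CALL maze.sense[dir: west]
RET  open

CALL stack.push[x: west]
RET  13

CALL maze.move[dir: west]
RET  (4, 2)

CALL maze.sense[dir: west]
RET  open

CALL stack.push[x: west]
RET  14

CALL maze.move[dir: west]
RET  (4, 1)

CALL maze.sense[dir: west]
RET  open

CALL stack.push[x: west]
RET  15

CALL maze.move[dir: west]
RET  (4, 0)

CALL maze.sense[dir: south]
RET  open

CALL stack.push[x: south]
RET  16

CALL maze.move[dir: south]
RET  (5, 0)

CALL stack.pop[]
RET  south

CALL maze.move[dir: north]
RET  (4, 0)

CALL maze.sense[dir: north]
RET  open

CALL stack.push[x: north]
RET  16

CALL maze.move[dir: north]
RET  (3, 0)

CALL maze.sense[dir: north]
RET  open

CALL stack.push[x: north]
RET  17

CALL maze.move[dir: north]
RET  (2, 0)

CALL maze.sense[dir: north]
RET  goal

CALL maze.move[dir: north]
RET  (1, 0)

Answer: (1, 0)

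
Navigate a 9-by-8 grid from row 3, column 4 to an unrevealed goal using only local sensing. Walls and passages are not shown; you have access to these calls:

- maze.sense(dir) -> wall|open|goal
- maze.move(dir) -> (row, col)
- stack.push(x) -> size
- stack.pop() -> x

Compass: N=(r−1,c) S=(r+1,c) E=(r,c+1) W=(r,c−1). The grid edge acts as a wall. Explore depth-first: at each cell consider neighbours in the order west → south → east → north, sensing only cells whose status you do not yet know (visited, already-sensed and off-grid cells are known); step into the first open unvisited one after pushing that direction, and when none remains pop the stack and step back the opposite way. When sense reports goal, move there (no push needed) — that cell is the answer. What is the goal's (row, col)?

$ sense dir→west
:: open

$ push x→west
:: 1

$ move dir→west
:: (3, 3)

$ sense dir→west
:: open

$ push x→west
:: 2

$ move dir→west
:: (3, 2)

$ sense dir→west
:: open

$ push x→west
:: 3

$ move dir→west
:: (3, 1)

$ sense dir→west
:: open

$ push x→west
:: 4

$ move dir→west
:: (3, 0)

$ sense dir→south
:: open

$ push x→south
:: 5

$ move dir→south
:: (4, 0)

$ sense dir→south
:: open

$ push x→south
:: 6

$ move dir→south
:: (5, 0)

$ sense dir→south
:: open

$ push x→south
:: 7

$ move dir→south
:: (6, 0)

$ sense dir→south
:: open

$ push x→south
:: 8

$ move dir→south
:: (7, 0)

$ sense dir→south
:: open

$ push x→south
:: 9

$ move dir→south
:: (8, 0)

$ sense dir→east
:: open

$ push x→east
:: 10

$ move dir→east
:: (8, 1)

$ sense dir→east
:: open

$ push x→east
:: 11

$ move dir→east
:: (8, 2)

$ sense dir→east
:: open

$ push x→east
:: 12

$ move dir→east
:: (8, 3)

$ sense dir→east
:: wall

$ sense dir→north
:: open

$ push x→north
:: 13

$ move dir→north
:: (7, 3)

$ sense dir→west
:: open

$ push x→west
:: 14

$ move dir→west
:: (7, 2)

$ sense dir→west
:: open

$ push x→west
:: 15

$ move dir→west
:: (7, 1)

$ sense dir→north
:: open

$ push x→north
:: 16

$ move dir→north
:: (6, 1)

$ sense dir→east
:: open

$ push x→east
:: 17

$ move dir→east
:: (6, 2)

$ sense dir→east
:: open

$ push x→east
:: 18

$ move dir→east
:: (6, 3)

$ sense dir→east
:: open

$ push x→east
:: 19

$ move dir→east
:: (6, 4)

$ sense dir→south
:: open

$ push x→south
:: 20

$ move dir→south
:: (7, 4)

$ sense dir→east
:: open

$ push x→east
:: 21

$ move dir→east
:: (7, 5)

$ sense dir→south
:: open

$ push x→south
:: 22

$ move dir→south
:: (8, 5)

$ sense dir→east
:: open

$ push x→east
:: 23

$ move dir→east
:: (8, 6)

$ sense dir→east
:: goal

$ move dir→east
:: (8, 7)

Answer: (8, 7)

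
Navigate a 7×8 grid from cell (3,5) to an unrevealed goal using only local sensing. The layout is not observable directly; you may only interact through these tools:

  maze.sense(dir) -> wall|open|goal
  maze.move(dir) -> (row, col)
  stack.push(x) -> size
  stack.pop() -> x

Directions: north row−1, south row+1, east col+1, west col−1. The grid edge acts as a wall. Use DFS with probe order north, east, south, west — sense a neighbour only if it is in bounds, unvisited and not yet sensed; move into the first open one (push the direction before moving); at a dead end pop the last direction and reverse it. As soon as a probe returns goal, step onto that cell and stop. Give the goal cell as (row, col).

$ maze.sense north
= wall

$ maze.sense east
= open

$ stack.push east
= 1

$ maze.move east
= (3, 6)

$ maze.sense north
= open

$ stack.push north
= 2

$ maze.move north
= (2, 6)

$ maze.sense north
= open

$ stack.push north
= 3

$ maze.move north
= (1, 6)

$ maze.sense north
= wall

$ maze.sense east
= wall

$ maze.sense west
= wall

$ stack.pop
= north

$ maze.move south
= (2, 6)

$ maze.sense east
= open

$ stack.push east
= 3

$ maze.move east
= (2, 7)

$ maze.sense south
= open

$ stack.push south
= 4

$ maze.move south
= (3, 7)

$ maze.sense south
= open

$ stack.push south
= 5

$ maze.move south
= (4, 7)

$ maze.sense south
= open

$ stack.push south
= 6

$ maze.move south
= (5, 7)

$ maze.sense south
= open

$ stack.push south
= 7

$ maze.move south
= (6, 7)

$ maze.sense west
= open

$ stack.push west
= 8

$ maze.move west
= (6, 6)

$ maze.sense north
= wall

$ maze.sense west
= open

$ stack.push west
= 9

$ maze.move west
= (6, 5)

$ maze.sense north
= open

$ stack.push north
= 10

$ maze.move north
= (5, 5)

$ maze.sense north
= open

$ stack.push north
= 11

$ maze.move north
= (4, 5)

$ maze.sense east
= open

$ stack.push east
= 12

$ maze.move east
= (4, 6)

$ stack.pop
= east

$ maze.move west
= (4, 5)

$ maze.sense west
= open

$ stack.push west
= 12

$ maze.move west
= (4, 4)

$ maze.sense north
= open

$ stack.push north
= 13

$ maze.move north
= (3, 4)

$ maze.sense north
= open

$ stack.push north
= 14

$ maze.move north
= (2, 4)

$ maze.sense north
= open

$ stack.push north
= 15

$ maze.move north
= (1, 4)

$ maze.sense north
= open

$ stack.push north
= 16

$ maze.move north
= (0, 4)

$ maze.sense east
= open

$ stack.push east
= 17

$ maze.move east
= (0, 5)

$ stack.pop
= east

$ maze.move west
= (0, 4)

$ maze.sense west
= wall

$ stack.pop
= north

$ maze.move south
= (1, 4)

$ maze.sense west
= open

$ stack.push west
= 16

$ maze.move west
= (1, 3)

$ maze.sense south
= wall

$ maze.sense west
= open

$ stack.push west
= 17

$ maze.move west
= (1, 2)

$ maze.sense north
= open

$ stack.push north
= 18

$ maze.move north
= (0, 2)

$ maze.sense west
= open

$ stack.push west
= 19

$ maze.move west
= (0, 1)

$ maze.sense south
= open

$ stack.push south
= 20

$ maze.move south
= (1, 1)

$ maze.sense south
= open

$ stack.push south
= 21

$ maze.move south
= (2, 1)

$ maze.sense east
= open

$ stack.push east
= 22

$ maze.move east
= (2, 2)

$ maze.sense south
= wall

$ stack.pop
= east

$ maze.move west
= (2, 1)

$ maze.sense south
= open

$ stack.push south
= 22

$ maze.move south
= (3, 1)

$ maze.sense south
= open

$ stack.push south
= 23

$ maze.move south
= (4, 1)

$ maze.sense east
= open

$ stack.push east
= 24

$ maze.move east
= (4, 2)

$ maze.sense east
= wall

$ maze.sense south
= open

$ stack.push south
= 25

$ maze.move south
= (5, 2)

$ maze.sense east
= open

$ stack.push east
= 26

$ maze.move east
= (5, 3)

$ maze.sense east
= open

$ stack.push east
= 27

$ maze.move east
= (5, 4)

$ maze.sense south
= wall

$ stack.pop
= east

$ maze.move west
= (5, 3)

$ maze.sense south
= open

$ stack.push south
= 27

$ maze.move south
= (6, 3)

$ maze.sense west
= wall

$ stack.pop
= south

$ maze.move north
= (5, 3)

$ stack.pop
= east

$ maze.move west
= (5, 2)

$ maze.sense west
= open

$ stack.push west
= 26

$ maze.move west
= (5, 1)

$ maze.sense south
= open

$ stack.push south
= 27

$ maze.move south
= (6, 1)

$ maze.sense west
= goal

$ maze.move west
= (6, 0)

Answer: (6, 0)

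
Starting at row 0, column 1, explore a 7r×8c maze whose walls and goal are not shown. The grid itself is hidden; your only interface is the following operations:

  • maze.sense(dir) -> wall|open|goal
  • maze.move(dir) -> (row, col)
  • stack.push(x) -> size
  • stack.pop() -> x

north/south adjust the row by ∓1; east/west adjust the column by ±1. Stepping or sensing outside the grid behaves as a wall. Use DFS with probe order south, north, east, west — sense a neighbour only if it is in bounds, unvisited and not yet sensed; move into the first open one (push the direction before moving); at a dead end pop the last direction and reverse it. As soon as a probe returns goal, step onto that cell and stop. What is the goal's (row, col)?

> sense dir=south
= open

> push x=south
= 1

> move dir=south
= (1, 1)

> sense dir=south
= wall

> sense dir=east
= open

> push x=east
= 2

> move dir=east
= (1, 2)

> sense dir=south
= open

> push x=south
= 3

> move dir=south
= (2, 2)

> sense dir=south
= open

> push x=south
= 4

> move dir=south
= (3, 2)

> sense dir=south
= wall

> sense dir=east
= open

> push x=east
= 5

> move dir=east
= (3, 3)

> sense dir=south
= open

> push x=south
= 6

> move dir=south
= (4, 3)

> sense dir=south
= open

> push x=south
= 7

> move dir=south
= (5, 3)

> sense dir=south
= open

> push x=south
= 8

> move dir=south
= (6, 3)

> sense dir=east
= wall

> sense dir=west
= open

> push x=west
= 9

> move dir=west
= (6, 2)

> sense dir=north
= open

> push x=north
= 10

> move dir=north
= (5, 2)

> sense dir=west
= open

> push x=west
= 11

> move dir=west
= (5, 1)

> sense dir=south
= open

> push x=south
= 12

> move dir=south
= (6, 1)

> sense dir=west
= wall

> pop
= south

> move dir=north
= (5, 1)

> sense dir=north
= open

> push x=north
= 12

> move dir=north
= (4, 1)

> sense dir=north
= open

> push x=north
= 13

> move dir=north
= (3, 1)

> sense dir=west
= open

> push x=west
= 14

> move dir=west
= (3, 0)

> sense dir=south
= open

> push x=south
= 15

> move dir=south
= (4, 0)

> sense dir=south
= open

> push x=south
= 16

> move dir=south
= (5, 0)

> pop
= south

> move dir=north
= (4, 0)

> pop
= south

> move dir=north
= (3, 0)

> sense dir=north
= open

> push x=north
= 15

> move dir=north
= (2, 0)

> sense dir=north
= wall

> pop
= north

> move dir=south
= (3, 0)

> pop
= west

> move dir=east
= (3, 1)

> pop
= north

> move dir=south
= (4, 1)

> pop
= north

> move dir=south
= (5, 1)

> pop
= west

> move dir=east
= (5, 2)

> pop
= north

> move dir=south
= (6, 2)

> pop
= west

> move dir=east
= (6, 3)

> pop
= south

> move dir=north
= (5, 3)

> sense dir=east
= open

> push x=east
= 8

> move dir=east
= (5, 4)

> sense dir=north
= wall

> sense dir=east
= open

> push x=east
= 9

> move dir=east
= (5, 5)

> sense dir=south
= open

> push x=south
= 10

> move dir=south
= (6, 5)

> sense dir=east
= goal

> move dir=east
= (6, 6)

Answer: (6, 6)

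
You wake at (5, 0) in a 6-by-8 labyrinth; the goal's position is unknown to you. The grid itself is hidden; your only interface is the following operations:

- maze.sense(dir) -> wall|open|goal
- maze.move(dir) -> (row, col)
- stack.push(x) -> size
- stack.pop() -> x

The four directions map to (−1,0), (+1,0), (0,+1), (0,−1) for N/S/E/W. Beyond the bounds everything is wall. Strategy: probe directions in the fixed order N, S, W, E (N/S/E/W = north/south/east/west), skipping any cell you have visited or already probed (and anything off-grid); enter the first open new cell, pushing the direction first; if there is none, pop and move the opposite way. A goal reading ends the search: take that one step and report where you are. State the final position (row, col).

// maze.sense(dir: north) ~> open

// stack.push(x: north) ~> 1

// maze.move(dir: north) ~> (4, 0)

// maze.sense(dir: north) ~> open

// stack.push(x: north) ~> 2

// maze.move(dir: north) ~> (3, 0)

// maze.sense(dir: north) ~> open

// stack.push(x: north) ~> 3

// maze.move(dir: north) ~> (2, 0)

// maze.sense(dir: north) ~> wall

// maze.sense(dir: east) ~> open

// stack.push(x: east) ~> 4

// maze.move(dir: east) ~> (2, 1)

// maze.sense(dir: north) ~> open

// stack.push(x: north) ~> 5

// maze.move(dir: north) ~> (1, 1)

// maze.sense(dir: north) ~> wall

// maze.sense(dir: east) ~> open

// stack.push(x: east) ~> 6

// maze.move(dir: east) ~> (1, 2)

// maze.sense(dir: north) ~> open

// stack.push(x: north) ~> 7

// maze.move(dir: north) ~> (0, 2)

// maze.sense(dir: east) ~> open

// stack.push(x: east) ~> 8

// maze.move(dir: east) ~> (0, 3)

// maze.sense(dir: south) ~> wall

// maze.sense(dir: east) ~> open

// stack.push(x: east) ~> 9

// maze.move(dir: east) ~> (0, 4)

// maze.sense(dir: south) ~> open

// stack.push(x: south) ~> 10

// maze.move(dir: south) ~> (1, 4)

// maze.sense(dir: south) ~> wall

// maze.sense(dir: east) ~> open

// stack.push(x: east) ~> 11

// maze.move(dir: east) ~> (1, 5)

// maze.sense(dir: north) ~> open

// stack.push(x: north) ~> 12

// maze.move(dir: north) ~> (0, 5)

// maze.sense(dir: east) ~> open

// stack.push(x: east) ~> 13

// maze.move(dir: east) ~> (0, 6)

// maze.sense(dir: south) ~> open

// stack.push(x: south) ~> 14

// maze.move(dir: south) ~> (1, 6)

// maze.sense(dir: south) ~> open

// stack.push(x: south) ~> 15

// maze.move(dir: south) ~> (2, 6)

// maze.sense(dir: south) ~> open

// stack.push(x: south) ~> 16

// maze.move(dir: south) ~> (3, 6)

// maze.sense(dir: south) ~> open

// stack.push(x: south) ~> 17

// maze.move(dir: south) ~> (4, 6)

// maze.sense(dir: south) ~> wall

// maze.sense(dir: west) ~> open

// stack.push(x: west) ~> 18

// maze.move(dir: west) ~> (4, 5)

// maze.sense(dir: north) ~> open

// stack.push(x: north) ~> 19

// maze.move(dir: north) ~> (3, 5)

// maze.sense(dir: north) ~> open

// stack.push(x: north) ~> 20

// maze.move(dir: north) ~> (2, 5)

// stack.pop() ~> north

// maze.move(dir: south) ~> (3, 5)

// maze.sense(dir: west) ~> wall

// stack.pop() ~> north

// maze.move(dir: south) ~> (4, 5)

// maze.sense(dir: south) ~> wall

// maze.sense(dir: west) ~> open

// stack.push(x: west) ~> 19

// maze.move(dir: west) ~> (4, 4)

// maze.sense(dir: south) ~> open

// stack.push(x: south) ~> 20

// maze.move(dir: south) ~> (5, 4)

// maze.sense(dir: west) ~> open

// stack.push(x: west) ~> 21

// maze.move(dir: west) ~> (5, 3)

// maze.sense(dir: north) ~> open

// stack.push(x: north) ~> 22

// maze.move(dir: north) ~> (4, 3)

// maze.sense(dir: north) ~> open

// stack.push(x: north) ~> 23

// maze.move(dir: north) ~> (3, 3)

// maze.sense(dir: north) ~> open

// stack.push(x: north) ~> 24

// maze.move(dir: north) ~> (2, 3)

// maze.sense(dir: west) ~> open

// stack.push(x: west) ~> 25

// maze.move(dir: west) ~> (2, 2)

// maze.sense(dir: south) ~> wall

// stack.pop() ~> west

// maze.move(dir: east) ~> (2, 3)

// stack.pop() ~> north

// maze.move(dir: south) ~> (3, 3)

// stack.pop() ~> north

// maze.move(dir: south) ~> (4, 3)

// maze.sense(dir: west) ~> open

// stack.push(x: west) ~> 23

// maze.move(dir: west) ~> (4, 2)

// maze.sense(dir: south) ~> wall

// maze.sense(dir: west) ~> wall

// stack.pop() ~> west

// maze.move(dir: east) ~> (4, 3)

// stack.pop() ~> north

// maze.move(dir: south) ~> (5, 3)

// stack.pop() ~> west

// maze.move(dir: east) ~> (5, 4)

// stack.pop() ~> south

// maze.move(dir: north) ~> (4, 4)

// stack.pop() ~> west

// maze.move(dir: east) ~> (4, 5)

// stack.pop() ~> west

// maze.move(dir: east) ~> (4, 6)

// maze.sense(dir: east) ~> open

// stack.push(x: east) ~> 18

// maze.move(dir: east) ~> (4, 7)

// maze.sense(dir: north) ~> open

// stack.push(x: north) ~> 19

// maze.move(dir: north) ~> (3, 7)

// maze.sense(dir: north) ~> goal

// maze.move(dir: north) ~> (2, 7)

Answer: (2, 7)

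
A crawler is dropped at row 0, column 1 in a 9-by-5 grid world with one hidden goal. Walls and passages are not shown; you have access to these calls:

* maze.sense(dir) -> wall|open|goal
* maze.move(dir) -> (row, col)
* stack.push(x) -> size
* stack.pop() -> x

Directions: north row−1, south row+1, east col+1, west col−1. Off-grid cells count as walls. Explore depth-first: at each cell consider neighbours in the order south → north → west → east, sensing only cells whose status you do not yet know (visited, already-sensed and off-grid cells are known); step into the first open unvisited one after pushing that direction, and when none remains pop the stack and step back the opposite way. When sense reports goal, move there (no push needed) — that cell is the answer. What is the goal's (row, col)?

→ maze.sense(south)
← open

→ stack.push(south)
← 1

→ maze.move(south)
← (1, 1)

→ maze.sense(south)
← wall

→ maze.sense(west)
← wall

→ maze.sense(east)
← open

→ stack.push(east)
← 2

→ maze.move(east)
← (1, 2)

→ maze.sense(south)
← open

→ stack.push(south)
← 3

→ maze.move(south)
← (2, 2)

→ maze.sense(south)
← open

→ stack.push(south)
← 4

→ maze.move(south)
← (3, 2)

→ maze.sense(south)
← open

→ stack.push(south)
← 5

→ maze.move(south)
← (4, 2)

→ maze.sense(south)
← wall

→ maze.sense(west)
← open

→ stack.push(west)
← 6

→ maze.move(west)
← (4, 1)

→ maze.sense(south)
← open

→ stack.push(south)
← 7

→ maze.move(south)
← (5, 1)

→ maze.sense(south)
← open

→ stack.push(south)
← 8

→ maze.move(south)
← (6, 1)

→ maze.sense(south)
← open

→ stack.push(south)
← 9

→ maze.move(south)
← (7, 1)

→ maze.sense(south)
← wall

→ maze.sense(west)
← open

→ stack.push(west)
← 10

→ maze.move(west)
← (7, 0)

→ maze.sense(south)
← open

→ stack.push(south)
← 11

→ maze.move(south)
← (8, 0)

→ stack.pop()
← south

→ maze.move(north)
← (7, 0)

→ maze.sense(north)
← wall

→ stack.pop()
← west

→ maze.move(east)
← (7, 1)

→ maze.sense(east)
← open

→ stack.push(east)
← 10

→ maze.move(east)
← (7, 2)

→ maze.sense(south)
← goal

→ maze.move(south)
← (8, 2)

Answer: (8, 2)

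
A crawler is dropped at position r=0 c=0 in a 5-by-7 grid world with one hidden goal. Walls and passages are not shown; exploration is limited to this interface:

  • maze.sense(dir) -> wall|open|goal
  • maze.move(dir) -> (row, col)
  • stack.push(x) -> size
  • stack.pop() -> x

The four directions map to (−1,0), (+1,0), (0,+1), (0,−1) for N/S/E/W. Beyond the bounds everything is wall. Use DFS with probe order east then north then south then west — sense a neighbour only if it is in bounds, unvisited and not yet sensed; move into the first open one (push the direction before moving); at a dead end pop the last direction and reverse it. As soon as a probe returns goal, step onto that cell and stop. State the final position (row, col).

% sense(dir: east) -> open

% push(x: east) -> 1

% move(dir: east) -> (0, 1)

% sense(dir: east) -> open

% push(x: east) -> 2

% move(dir: east) -> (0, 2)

% sense(dir: east) -> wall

% sense(dir: south) -> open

% push(x: south) -> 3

% move(dir: south) -> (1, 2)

% sense(dir: east) -> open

% push(x: east) -> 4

% move(dir: east) -> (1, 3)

% sense(dir: east) -> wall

% sense(dir: south) -> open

% push(x: south) -> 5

% move(dir: south) -> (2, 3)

% sense(dir: east) -> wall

% sense(dir: south) -> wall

% sense(dir: west) -> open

% push(x: west) -> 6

% move(dir: west) -> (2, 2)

% sense(dir: south) -> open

% push(x: south) -> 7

% move(dir: south) -> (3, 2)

% sense(dir: south) -> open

% push(x: south) -> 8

% move(dir: south) -> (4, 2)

% sense(dir: east) -> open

% push(x: east) -> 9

% move(dir: east) -> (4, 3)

% sense(dir: east) -> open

% push(x: east) -> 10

% move(dir: east) -> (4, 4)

% sense(dir: east) -> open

% push(x: east) -> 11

% move(dir: east) -> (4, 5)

% sense(dir: east) -> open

% push(x: east) -> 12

% move(dir: east) -> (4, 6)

% sense(dir: north) -> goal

% move(dir: north) -> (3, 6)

Answer: (3, 6)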